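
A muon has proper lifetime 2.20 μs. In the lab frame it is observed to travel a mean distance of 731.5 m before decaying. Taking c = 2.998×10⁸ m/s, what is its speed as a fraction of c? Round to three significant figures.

0.743c

Let x = d/(cτ) = 731.5 m / (2.998×10⁸ m/s × 2.200×10^-6 s) = 1.1091. Since d = βγcτ, x = βγ = β/√(1−β²).
Solving: β² = x²/(1+x²) = 1.2301/2.2301 = 0.55159, so β = 0.743.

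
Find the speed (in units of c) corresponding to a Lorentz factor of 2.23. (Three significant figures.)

0.894c

β = √(1 − 1/γ²) = √(1 − 1/4.9729) = √0.79891 = 0.894.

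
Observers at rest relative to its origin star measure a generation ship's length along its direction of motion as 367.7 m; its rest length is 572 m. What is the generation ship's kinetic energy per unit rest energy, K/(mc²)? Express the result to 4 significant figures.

0.5556

Length contraction gives γ = L₀/L = 572/367.7 = 1.55562.
K/(mc²) = γ − 1 = 1.55562 − 1 = 0.5556.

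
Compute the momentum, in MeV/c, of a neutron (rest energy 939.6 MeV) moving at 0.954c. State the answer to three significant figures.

γ = 1/√(1 − β²) = 1/√(1 − 0.910116) = 1/√0.089884 = 1/0.299807 = 3.3355.
Momentum: p = γβ·mc = 3.3355 × 0.954 × 939.6 MeV/c = 2990 MeV/c.

2990 MeV/c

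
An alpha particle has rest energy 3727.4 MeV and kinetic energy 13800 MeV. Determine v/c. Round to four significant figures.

γ = 1 + K/(mc²) = 1 + 13800/3727.4 = 4.7023.
β = √(1 − 1/γ²) = √(1 − 0.0452251) = √0.9547749 = 0.9771.

0.9771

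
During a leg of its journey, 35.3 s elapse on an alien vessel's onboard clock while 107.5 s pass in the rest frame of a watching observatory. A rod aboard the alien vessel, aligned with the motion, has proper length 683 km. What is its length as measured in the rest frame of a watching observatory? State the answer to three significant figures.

224 km

γ = Δt/Δτ = 107.5/35.3 = 3.04533.
L = L₀/γ = 683/3.04533 = 224 km.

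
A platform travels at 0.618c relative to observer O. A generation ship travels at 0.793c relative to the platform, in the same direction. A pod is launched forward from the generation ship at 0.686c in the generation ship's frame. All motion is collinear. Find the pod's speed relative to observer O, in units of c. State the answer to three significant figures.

0.990c

First combine the pod and generation ship (S''→S'): u₁ = (0.686 + 0.793)/(1 + 0.686×0.793) = 1.479/1.543998 = 0.9579.
Then combine with the platform (S'→S): u = (0.9579 + 0.618)/(1 + 0.9579×0.618) = 1.5759/1.5919822 = 0.9899.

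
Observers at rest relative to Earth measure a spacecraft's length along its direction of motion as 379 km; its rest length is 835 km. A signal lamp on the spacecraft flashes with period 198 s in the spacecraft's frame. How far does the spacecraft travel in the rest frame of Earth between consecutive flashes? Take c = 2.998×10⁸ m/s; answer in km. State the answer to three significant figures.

1.17×10^8 km

From L = L₀/γ: γ = 835/379 = 2.20317.
β = √(1 − 1/γ²) = 0.89106. Lab-frame period = γτ = 2.20317×198 s = 436.23 s. Distance = βc × γτ = 0.89106 × 2.998×10⁸ m/s × 436.23 s = 1.1653×10^11 m = 1.17×10^8 km.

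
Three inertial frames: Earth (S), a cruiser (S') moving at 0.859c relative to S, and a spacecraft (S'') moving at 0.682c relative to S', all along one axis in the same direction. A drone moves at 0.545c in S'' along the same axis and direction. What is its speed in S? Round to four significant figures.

First combine the drone and spacecraft (S''→S'): u₁ = (0.545 + 0.682)/(1 + 0.545×0.682) = 1.227/1.37169 = 0.89452.
Then combine with the cruiser (S'→S): u = (0.89452 + 0.859)/(1 + 0.89452×0.859) = 1.75352/1.76839268 = 0.99159.

0.9916c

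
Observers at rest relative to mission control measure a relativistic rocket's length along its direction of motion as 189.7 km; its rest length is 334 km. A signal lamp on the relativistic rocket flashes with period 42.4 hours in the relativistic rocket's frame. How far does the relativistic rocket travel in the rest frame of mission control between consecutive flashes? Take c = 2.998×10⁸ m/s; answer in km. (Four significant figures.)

6.631×10^10 km

Length contraction gives γ = L₀/L = 334/189.7 = 1.76067.
β = √(1 − 1/γ²) = 0.82305. Lab-frame period = γτ = 1.76067×42.4 hours = 74.652 hours. Distance = βc × γτ = 0.82305 × 2.998×10⁸ m/s × 268747.2 s = 6.6313×10^13 m = 6.631×10^10 km.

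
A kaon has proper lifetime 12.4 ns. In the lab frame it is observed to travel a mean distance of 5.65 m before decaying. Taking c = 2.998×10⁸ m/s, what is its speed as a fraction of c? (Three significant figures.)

0.835c

d = βγcτ ⇒ βγ = d/(cτ) = 5.650 m / (3.71752 m) = 1.5198.
β = (βγ)/√(1+(βγ)²) = 1.5198/√3.30979 = 0.835.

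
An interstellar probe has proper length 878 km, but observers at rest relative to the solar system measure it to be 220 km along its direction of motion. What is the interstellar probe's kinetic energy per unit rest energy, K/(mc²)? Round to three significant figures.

Length contraction gives γ = L₀/L = 878/220 = 3.99091.
K/(mc²) = γ − 1 = 3.99091 − 1 = 2.99.

2.99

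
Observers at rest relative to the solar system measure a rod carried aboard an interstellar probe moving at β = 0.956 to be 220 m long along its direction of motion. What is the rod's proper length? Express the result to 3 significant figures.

γ = 1/√(1 − β²) = 1/√(1 − 0.913936) = 1/√0.086064 = 1/0.293367 = 3.4087.
Proper length: L₀ = γ·L = 3.4087 × 220 = 750 m.

750 m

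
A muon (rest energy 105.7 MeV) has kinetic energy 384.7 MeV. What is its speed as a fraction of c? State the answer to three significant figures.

0.976c

γ = 1 + K/(mc²) = 1 + 384.7/105.7 = 4.6395.
β = √(1 − 1/γ²) = √(1 − 0.0464577) = √0.9535423 = 0.976.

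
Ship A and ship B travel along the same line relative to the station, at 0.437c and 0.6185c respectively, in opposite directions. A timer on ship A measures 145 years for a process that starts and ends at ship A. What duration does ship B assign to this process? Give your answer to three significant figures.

261 years

Speed of ship A in ship B's frame: u = (v_A + v_B)/(1 + v_A v_B/c²) = (0.437 + 0.6185)/(1 + 0.437×0.6185) = 1.0555/1.2702845 = 0.83092; |u| = 0.83092c.
γ for this relative speed: γ = 1/√(1 − 0.690428) = 1.7973.
Ship A's interval is proper; time dilation gives Δt_B = γΔτ = 1.7973 × 145 years = 261 years.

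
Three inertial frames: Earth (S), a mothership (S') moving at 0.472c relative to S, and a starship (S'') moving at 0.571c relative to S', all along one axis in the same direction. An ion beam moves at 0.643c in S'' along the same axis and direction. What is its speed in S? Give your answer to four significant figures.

0.9583c

First combine the ion beam and starship (S''→S'): u₁ = (0.643 + 0.571)/(1 + 0.643×0.571) = 1.214/1.367153 = 0.88798.
Then combine with the mothership (S'→S): u = (0.88798 + 0.472)/(1 + 0.88798×0.472) = 1.35998/1.41912656 = 0.95832.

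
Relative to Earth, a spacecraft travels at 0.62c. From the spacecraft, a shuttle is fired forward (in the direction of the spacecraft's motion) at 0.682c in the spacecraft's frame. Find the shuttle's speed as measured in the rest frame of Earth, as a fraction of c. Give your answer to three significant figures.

0.915c

In units of c, u = (u' + v)/(1 + u'v) with u' = 0.682 and v = 0.62.
Numerator: 0.682 + 0.62 = 1.302. Denominator: 1 + (0.682)(0.62) = 1.42284.
u = 1.302/1.42284 = 0.91507, so the speed is 0.915c.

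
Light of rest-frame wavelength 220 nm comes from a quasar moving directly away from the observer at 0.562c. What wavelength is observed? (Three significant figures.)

Relativistic Doppler for wavelength: λ_obs = λ_src · √((1+β)/(1−β)).
With β = 0.562: factor = √(1.562/0.438) = 1.8884.
λ_obs = 220 × 1.8884 = 415 nm.

415 nm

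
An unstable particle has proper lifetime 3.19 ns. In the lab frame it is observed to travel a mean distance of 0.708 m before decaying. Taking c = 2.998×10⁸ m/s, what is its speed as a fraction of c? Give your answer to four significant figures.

0.5950c

Lab distance = (lab lifetime)·v = γτ·βc, so βγ = d/(cτ) = 0.7080/(2.998×10⁸ × 3.190×10^-9) = 0.74031.
With βγ = 0.74031: γ² = 1 + (βγ)² = 1.548059, and β = (βγ)/γ = 0.74031/1.24421 = 0.5950.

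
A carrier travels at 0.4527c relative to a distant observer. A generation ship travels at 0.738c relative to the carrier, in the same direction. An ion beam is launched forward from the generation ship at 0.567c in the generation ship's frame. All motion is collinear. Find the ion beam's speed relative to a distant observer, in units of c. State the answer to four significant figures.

First combine the ion beam and generation ship (S''→S'): u₁ = (0.567 + 0.738)/(1 + 0.567×0.738) = 1.305/1.418446 = 0.92002.
Then combine with the carrier (S'→S): u = (0.92002 + 0.4527)/(1 + 0.92002×0.4527) = 1.37272/1.416493054 = 0.9691.

0.9691c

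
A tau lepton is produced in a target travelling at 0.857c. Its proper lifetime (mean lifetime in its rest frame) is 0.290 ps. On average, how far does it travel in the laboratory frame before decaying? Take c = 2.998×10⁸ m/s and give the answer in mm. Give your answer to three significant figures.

Lorentz factor: γ = (1 − 0.734449)^(−1/2) = 1.9406.
Lab-frame lifetime: Δt = γτ = 1.9406 × 0.290 ps = 0.56277 ps.
Distance: d = vΔt = 0.857 × 2.998×10⁸ m/s × 5.6277×10^-13 s = 1.45×10^-4 m = 0.145 mm.

0.145 mm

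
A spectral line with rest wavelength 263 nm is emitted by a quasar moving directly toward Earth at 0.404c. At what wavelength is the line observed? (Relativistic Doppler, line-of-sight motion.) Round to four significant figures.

171.4 nm

Relativistic Doppler for wavelength: λ_obs = λ_src · √((1−β)/(1+β)).
With β = 0.404: factor = √(0.596/1.404) = 0.65154.
λ_obs = 263 × 0.65154 = 171.4 nm.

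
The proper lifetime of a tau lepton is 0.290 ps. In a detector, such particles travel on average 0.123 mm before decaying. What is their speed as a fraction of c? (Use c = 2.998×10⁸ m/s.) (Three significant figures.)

0.817c

d = βγcτ ⇒ βγ = d/(cτ) = 1.230×10^-4 m / (8.6942×10^-5 m) = 1.4147.
β = (βγ)/√(1+(βγ)²) = 1.4147/√3.00138 = 0.817.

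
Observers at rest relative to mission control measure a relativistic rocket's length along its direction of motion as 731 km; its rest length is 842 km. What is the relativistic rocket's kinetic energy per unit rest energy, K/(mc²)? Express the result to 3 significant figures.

0.152

From L = L₀/γ: γ = 842/731 = 1.15185.
Since K = (γ−1)mc², K/(mc²) = 1.15185 − 1 = 0.152.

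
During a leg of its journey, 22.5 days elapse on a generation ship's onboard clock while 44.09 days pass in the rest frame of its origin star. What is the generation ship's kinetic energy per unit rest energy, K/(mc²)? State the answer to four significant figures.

From Δt = γΔτ: γ = 44.09/22.5 = 1.95956.
K/(mc²) = γ − 1 = 1.95956 − 1 = 0.9596.

0.9596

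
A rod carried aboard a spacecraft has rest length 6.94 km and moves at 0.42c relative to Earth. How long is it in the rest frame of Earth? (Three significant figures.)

γ = 1/√(1 − β²) = 1/√(1 − 0.1764) = 1/√0.8236 = 1/0.907524 = 1.1019.
Along the direction of motion the measured length is L₀/γ = 6.94/1.1019 = 6.30 km.

6.30 km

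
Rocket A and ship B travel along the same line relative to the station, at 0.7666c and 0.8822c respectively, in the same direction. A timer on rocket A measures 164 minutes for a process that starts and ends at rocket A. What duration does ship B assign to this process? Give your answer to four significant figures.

The velocity of rocket A relative to ship B is (0.7666 − 0.8822)c / (1 − 0.7666×0.8822) = −0.35711c; relative speed 0.35711c.
At |u| = 0.35711c, γ = (1 − 0.127528)^(−1/2) = 1.0706.
Rocket A's interval is proper; time dilation gives Δt_B = γΔτ = 1.0706 × 164 minutes = 175.6 minutes.

175.6 minutes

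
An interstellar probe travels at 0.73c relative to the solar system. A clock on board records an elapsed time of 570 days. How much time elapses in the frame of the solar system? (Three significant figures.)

834 days

γ = 1/√(1 − β²) = 1/√(1 − 0.5329) = 1/√0.4671 = 1/0.683447 = 1.4632.
Time dilation: Δt = γ·Δτ = 1.4632 × 570 = 834 days.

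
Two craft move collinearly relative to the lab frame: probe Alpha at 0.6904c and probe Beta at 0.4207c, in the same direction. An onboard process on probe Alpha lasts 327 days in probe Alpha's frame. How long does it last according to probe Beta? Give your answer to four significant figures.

353.5 days

The velocity of probe Alpha relative to probe Beta is (0.6904 − 0.4207)c / (1 − 0.6904×0.4207) = 0.3801c; relative speed 0.3801c.
At |u| = 0.3801c, γ = (1 − 0.144476)^(−1/2) = 1.0811.
The clock on probe Alpha records proper time, so probe Beta measures Δt = γΔτ = 1.0811 × 327 = 353.5 days.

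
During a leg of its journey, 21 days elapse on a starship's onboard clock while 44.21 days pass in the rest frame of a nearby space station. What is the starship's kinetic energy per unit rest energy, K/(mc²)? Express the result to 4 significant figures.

1.105

γ = Δt/Δτ = 44.21/21 = 2.10524.
K/(mc²) = γ − 1 = 2.10524 − 1 = 1.105.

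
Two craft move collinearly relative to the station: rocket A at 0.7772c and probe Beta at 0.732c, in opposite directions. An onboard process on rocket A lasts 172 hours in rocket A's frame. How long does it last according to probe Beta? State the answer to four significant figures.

629.4 hours

Speed of rocket A in probe Beta's frame: u = (v_A + v_B)/(1 + v_A v_B/c²) = (0.7772 + 0.732)/(1 + 0.7772×0.732) = 1.5092/1.5689104 = 0.96194; |u| = 0.96194c.
At |u| = 0.96194c, γ = (1 − 0.925329)^(−1/2) = 3.6595.
The clock on rocket A records proper time, so probe Beta measures Δt = γΔτ = 3.6595 × 172 = 629.4 hours.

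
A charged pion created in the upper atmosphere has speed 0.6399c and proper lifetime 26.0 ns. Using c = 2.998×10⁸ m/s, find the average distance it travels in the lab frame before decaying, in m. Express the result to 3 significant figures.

β² = 0.40947201, so γ = 1/√0.59052799 = 1.3013.
Lab-frame lifetime: Δt = γτ = 1.3013 × 26.0 ns = 33.834 ns.
Distance: d = vΔt = 0.6399 × 2.998×10⁸ m/s × 3.3834×10^-8 s = 6.49 m.

6.49 m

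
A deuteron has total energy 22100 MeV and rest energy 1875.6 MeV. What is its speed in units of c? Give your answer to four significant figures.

γ = E/(mc²) = 22100/1875.6 = 11.783.
β = √(1 − 1/γ²) = √(1 − 0.00720258) = √0.99279742 = 0.9964.

0.9964c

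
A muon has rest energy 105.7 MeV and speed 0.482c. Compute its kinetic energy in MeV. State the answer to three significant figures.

14.9 MeV

γ = 1/√(1 − β²) = 1/√(1 − 0.232324) = 1/√0.767676 = 1/0.876171 = 1.14133.
Kinetic energy: K = (γ − 1)mc² = (1.14133 − 1) × 105.7 MeV = 0.14133 × 105.7 = 14.9 MeV.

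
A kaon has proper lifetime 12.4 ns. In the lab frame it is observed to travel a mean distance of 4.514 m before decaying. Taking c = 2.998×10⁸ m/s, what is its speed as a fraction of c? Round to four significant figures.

Lab distance = (lab lifetime)·v = γτ·βc, so βγ = d/(cτ) = 4.514/(2.998×10⁸ × 1.240×10^-8) = 1.2143.
With βγ = 1.2143: γ² = 1 + (βγ)² = 2.47452, and β = (βγ)/γ = 1.2143/1.57306 = 0.7719.

0.7719c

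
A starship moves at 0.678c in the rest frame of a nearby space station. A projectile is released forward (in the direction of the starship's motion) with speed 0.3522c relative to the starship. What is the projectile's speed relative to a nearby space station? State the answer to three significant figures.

0.832c

In units of c, u = (u' + v)/(1 + u'v) with u' = 0.3522 and v = 0.678.
Numerator: 0.3522 + 0.678 = 1.0302. Denominator: 1 + (0.3522)(0.678) = 1.2387916.
u = 1.0302/1.2387916 = 0.83162, so the speed is 0.832c.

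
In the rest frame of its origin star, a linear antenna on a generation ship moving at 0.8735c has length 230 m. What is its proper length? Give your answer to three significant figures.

β² = 0.76300225, so γ = 1/√0.23699775 = 2.0541.
Proper length: L₀ = γ·L = 2.0541 × 230 = 472 m.

472 m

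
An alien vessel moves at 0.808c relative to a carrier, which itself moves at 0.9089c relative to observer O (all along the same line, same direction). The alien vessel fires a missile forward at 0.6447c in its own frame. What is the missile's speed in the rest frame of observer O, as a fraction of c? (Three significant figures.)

0.998c

First combine the missile and alien vessel (S''→S'): u₁ = (0.6447 + 0.808)/(1 + 0.6447×0.808) = 1.4527/1.5209176 = 0.95515.
Then combine with the carrier (S'→S): u = (0.95515 + 0.9089)/(1 + 0.95515×0.9089) = 1.86405/1.868135835 = 0.99781.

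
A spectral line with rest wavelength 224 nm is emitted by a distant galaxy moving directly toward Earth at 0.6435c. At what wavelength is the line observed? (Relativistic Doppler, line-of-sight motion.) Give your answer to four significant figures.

Relativistic Doppler for wavelength: λ_obs = λ_src · √((1−β)/(1+β)).
With β = 0.6435: factor = √(0.3565/1.6435) = 0.46574.
λ_obs = 224 × 0.46574 = 104.3 nm.

104.3 nm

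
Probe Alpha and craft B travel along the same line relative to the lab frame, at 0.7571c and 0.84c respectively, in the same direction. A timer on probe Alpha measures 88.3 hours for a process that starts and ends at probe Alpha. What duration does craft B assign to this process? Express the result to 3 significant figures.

90.7 hours

Speed of probe Alpha in craft B's frame: u = (v_A − v_B)/(1 − v_A v_B/c²) = (0.7571 − 0.84)/(1 − 0.7571×0.84) = −0.0829/0.364036 = −0.22772; |u| = 0.22772c.
γ for this relative speed: γ = 1/√(1 − 0.0518564) = 1.027.
The clock on probe Alpha records proper time, so craft B measures Δt = γΔτ = 1.027 × 88.3 = 90.7 hours.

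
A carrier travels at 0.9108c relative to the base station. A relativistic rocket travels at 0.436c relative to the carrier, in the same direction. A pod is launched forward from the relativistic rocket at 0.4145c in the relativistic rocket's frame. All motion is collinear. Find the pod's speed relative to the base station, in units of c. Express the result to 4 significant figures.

Apply u = (u'+v)/(1+u'v) twice. Pod in the carrier frame: (0.4145+0.436)/(1+0.4145·0.436) = 0.8505/1.180722 = 0.72032c.
That velocity, transformed to the rest frame of the base station: (0.72032+0.9108)/(1+0.72032·0.9108) = 1.63112/1.656067456 = 0.98494c.

0.9849c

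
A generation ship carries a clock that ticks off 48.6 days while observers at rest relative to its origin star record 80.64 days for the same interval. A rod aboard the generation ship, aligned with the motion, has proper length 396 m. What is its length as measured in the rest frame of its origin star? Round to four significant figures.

From Δt = γΔτ: γ = 80.64/48.6 = 1.65926.
The rod contracts by the same γ: 396 m / 1.65926 = 238.7 m.

238.7 m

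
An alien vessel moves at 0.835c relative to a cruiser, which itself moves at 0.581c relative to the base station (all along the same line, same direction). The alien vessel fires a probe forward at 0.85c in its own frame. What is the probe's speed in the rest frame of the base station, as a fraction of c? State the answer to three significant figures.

0.996c

First combine the probe and alien vessel (S''→S'): u₁ = (0.85 + 0.835)/(1 + 0.85×0.835) = 1.685/1.70975 = 0.98552.
Then combine with the cruiser (S'→S): u = (0.98552 + 0.581)/(1 + 0.98552×0.581) = 1.56652/1.57258712 = 0.99614.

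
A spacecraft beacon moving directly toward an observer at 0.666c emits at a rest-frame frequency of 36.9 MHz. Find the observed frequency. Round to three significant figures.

Relativistic Doppler (source moving toward): f_obs = f_src · √((1+β)/(1−β)).
With β = 0.666: factor = √(1.666/0.334) = 2.2334.
f_obs = 36.9 × 2.2334 = 82.4 MHz.

82.4 MHz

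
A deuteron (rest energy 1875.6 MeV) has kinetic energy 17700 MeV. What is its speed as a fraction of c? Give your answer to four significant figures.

K = (γ−1)mc², so γ = 1 + 17700/1875.6 = 10.437.
Then v/c = √(1 − γ⁻²) = √(1 − 0.00918013) = √0.99081987 = 0.9954.

0.9954c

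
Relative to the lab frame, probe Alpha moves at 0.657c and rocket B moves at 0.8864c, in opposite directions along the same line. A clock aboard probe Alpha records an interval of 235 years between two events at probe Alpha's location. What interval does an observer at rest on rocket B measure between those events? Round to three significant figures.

Speed of probe Alpha in rocket B's frame: u = (v_A + v_B)/(1 + v_A v_B/c²) = (0.657 + 0.8864)/(1 + 0.657×0.8864) = 1.5434/1.5823648 = 0.97538; |u| = 0.97538c.
γ for this relative speed: γ = 1/√(1 − 0.951366) = 4.5345.
Probe Alpha's interval is proper; time dilation gives Δt_B = γΔτ = 4.5345 × 235 years = 1070 years.

1070 years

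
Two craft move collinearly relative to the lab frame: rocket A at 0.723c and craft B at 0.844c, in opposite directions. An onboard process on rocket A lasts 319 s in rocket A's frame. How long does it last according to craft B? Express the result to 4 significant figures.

Transform rocket A's velocity into craft B's frame: (0.723 + 0.844)/(1 + 0.723·0.844) = 1.567/1.610212, so the relative speed is 0.97316c.
At |u| = 0.97316c, γ = (1 − 0.94704)^(−1/2) = 4.3454.
The clock on rocket A records proper time, so craft B measures Δt = γΔτ = 4.3454 × 319 = 1386 s.

1386 s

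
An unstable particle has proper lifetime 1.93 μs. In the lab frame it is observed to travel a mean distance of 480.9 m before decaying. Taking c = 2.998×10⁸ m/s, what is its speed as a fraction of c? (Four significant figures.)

Let x = d/(cτ) = 480.9 m / (2.998×10⁸ m/s × 1.930×10^-6 s) = 0.83112. Since d = βγcτ, x = βγ = β/√(1−β²).
Solving: β² = x²/(1+x²) = 0.69076/1.69076 = 0.40855, so β = 0.6392.

0.6392c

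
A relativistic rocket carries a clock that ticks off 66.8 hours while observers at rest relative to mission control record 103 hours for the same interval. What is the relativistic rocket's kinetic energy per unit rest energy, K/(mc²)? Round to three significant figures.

From Δt = γΔτ: γ = 103/66.8 = 1.54192.
Since K = (γ−1)mc², K/(mc²) = 1.54192 − 1 = 0.542.

0.542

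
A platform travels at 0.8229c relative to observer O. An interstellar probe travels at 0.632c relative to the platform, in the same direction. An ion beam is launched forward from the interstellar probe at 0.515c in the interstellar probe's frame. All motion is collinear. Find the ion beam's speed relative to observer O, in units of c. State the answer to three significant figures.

0.986c

Compose velocities in two stages. Stage 1 (into S'): u₁ = (0.515+0.632)/(1+0.515×0.632) = 0.86535.
Stage 2 (into S): u = (0.86535+0.8229)/(1+0.86535×0.8229) = 0.98607, so the speed is 0.986c.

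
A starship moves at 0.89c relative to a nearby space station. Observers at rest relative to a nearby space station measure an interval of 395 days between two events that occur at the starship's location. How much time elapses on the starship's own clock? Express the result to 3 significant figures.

180 days

γ = 1/√(1 − β²) = 1/√(1 − 0.7921) = 1/√0.2079 = 1/0.455961 = 2.1932.
The starship's clock runs slow as seen from a nearby space station, so Δτ = Δt/γ = 395/2.1932 = 180 days.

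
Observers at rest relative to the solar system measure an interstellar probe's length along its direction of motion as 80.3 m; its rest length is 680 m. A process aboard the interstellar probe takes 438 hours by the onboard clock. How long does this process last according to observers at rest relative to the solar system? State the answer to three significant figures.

3710 hours

From L = L₀/γ: γ = 680/80.3 = 8.46824.
The same γ dilates the second interval: 8.46824 × 438 hours = 3710 hours.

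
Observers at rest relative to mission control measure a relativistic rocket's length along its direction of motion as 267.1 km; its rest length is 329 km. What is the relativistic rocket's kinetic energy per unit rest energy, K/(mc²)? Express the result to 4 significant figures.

Length contraction gives γ = L₀/L = 329/267.1 = 1.23175.
K/(mc²) = γ − 1 = 1.23175 − 1 = 0.2317.

0.2317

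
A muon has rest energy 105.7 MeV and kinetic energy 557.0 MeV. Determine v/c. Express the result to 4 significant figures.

K = (γ−1)mc², so γ = 1 + 557.0/105.7 = 6.2696.
Then v/c = √(1 − γ⁻²) = √(1 − 0.0254402) = √0.9745598 = 0.9872.

0.9872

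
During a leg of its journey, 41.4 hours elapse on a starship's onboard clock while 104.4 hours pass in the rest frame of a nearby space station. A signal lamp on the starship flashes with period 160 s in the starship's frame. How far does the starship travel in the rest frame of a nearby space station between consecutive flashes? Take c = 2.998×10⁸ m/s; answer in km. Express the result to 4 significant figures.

1.110×10^8 km

γ = Δt/Δτ = 104.4/41.4 = 2.52174.
β = √(1 − 1/γ²) = 0.91801. Lab-frame period = γτ = 2.52174×160 s = 403.48 s. Distance = βc × γτ = 0.91801 × 2.998×10⁸ m/s × 403.48 s = 1.1105×10^11 m = 1.110×10^8 km.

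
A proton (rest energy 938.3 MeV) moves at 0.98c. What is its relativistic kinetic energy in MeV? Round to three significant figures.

3780 MeV

Lorentz factor: γ = (1 − 0.9604)^(−1/2) = 5.0252.
Kinetic energy: K = (γ − 1)mc² = (5.0252 − 1) × 938.3 MeV = 4.0252 × 938.3 = 3780 MeV.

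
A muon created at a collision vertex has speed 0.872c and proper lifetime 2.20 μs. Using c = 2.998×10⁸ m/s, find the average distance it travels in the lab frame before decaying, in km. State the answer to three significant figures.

With β = 0.872, γ = 1/√(1 − 0.872²) = 1/√0.239616 = 2.0429.
Lab-frame lifetime: Δt = γτ = 2.0429 × 2.20 μs = 4.4944 μs.
Distance: d = vΔt = 0.872 × 2.998×10⁸ m/s × 4.4944×10^-6 s = 1170 m = 1.17 km.

1.17 km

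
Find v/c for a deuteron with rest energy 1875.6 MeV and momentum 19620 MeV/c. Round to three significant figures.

βγ = pc/(mc²) = 19620/1875.6 = 10.461.
Since γ² = 1 + (βγ)² = 110.433, γ = √110.433 = 10.5087, and β = (βγ)/γ = 10.461/10.5087 = 0.995.

0.995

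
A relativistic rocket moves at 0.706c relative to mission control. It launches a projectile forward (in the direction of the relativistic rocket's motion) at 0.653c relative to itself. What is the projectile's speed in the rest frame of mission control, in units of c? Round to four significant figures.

0.9302c

Relativistic velocity addition: u = (u' + v)/(1 + u'v/c²), with u' = 0.653c and v = 0.706c.
Numerator: 0.653 + 0.706 = 1.359. Denominator: 1 + (0.653)(0.706) = 1.461018.
u = 1.359/1.461018 = 0.93017, so the speed is 0.9302c.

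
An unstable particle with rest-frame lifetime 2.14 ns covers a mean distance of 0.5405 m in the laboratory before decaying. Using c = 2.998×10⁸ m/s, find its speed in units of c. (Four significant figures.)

0.6443c

Let x = d/(cτ) = 0.5405 m / (2.998×10⁸ m/s × 2.140×10^-9 s) = 0.84246. Since d = βγcτ, x = βγ = β/√(1−β²).
Solving: β² = x²/(1+x²) = 0.709739/1.709739 = 0.415115, so β = 0.6443.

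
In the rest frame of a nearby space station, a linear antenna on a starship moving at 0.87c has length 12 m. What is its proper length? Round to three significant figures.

24.3 m

Lorentz factor: γ = (1 − 0.7569)^(−1/2) = 2.0282.
Proper length: L₀ = γ·L = 2.0282 × 12 = 24.3 m.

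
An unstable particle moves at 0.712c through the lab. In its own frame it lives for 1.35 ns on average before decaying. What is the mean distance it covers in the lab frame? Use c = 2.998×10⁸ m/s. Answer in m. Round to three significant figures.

γ = 1/√(1 − β²) = 1/√(1 − 0.506944) = 1/√0.493056 = 1/0.702179 = 1.4241.
Lab-frame lifetime: Δt = γτ = 1.4241 × 1.35 ns = 1.9225 ns.
Distance: d = vΔt = 0.712 × 2.998×10⁸ m/s × 1.9225×10^-9 s = 0.410 m.

0.410 m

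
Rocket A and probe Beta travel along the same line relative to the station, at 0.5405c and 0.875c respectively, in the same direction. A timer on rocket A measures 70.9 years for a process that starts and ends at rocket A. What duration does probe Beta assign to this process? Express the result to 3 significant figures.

The velocity of rocket A relative to probe Beta is (0.5405 − 0.875)c / (1 − 0.5405×0.875) = −0.63465c; relative speed 0.63465c.
γ for this relative speed: γ = 1/√(1 − 0.402781) = 1.294.
Rocket A's interval is proper; time dilation gives Δt_B = γΔτ = 1.294 × 70.9 years = 91.7 years.

91.7 years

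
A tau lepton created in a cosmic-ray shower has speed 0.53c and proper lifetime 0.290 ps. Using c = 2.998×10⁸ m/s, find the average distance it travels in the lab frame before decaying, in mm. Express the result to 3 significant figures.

γ = 1/√(1 − β²) = 1/√(1 − 0.2809) = 1/√0.7191 = 1/0.847998 = 1.1792.
Lab-frame lifetime: Δt = γτ = 1.1792 × 0.290 ps = 0.34197 ps.
Distance: d = vΔt = 0.53 × 2.998×10⁸ m/s × 3.4197×10^-13 s = 5.43×10^-5 m = 0.0543 mm.

0.0543 mm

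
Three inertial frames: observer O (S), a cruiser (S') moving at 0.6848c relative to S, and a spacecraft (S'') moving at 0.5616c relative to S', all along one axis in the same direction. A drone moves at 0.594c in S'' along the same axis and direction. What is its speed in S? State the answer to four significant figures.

0.9736c

Apply u = (u'+v)/(1+u'v) twice. Drone in the cruiser frame: (0.594+0.5616)/(1+0.594·0.5616) = 1.1556/1.3335904 = 0.86653c.
That velocity, transformed to the rest frame of observer O: (0.86653+0.6848)/(1+0.86653·0.6848) = 1.55133/1.593399744 = 0.9736c.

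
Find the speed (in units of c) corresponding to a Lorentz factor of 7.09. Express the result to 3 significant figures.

β = √(1 − 1/γ²) = √(1 − 1/50.2681) = √0.980107 = 0.990.

0.990c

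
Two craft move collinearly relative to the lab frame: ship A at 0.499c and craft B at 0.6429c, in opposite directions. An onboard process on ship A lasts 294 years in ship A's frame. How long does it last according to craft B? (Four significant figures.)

585.0 years

The velocity of ship A relative to craft B is (0.499 + 0.6429)c / (1 + 0.499×0.6429) = 0.86455c; relative speed 0.86455c.
At |u| = 0.86455c, γ = (1 − 0.747447)^(−1/2) = 1.9899.
Ship A's interval is proper; time dilation gives Δt_B = γΔτ = 1.9899 × 294 years = 585.0 years.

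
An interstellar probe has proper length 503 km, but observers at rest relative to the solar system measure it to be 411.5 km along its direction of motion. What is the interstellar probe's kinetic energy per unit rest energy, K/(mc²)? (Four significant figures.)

0.2224

From L = L₀/γ: γ = 503/411.5 = 1.22236.
K/(mc²) = γ − 1 = 1.22236 − 1 = 0.2224.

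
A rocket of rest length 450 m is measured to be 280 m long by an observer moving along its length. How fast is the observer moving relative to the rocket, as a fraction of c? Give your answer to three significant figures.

0.783c

Length contraction gives γ = L₀/L = 450/280 = 1.6071.
β = √(1 − 1/γ²) = √0.612819 = 0.783.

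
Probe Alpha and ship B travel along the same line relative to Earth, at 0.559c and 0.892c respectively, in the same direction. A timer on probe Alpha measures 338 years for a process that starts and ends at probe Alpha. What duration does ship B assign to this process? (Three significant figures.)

452 years

Speed of probe Alpha in ship B's frame: u = (v_A − v_B)/(1 − v_A v_B/c²) = (0.559 − 0.892)/(1 − 0.559×0.892) = −0.333/0.501372 = −0.66418; |u| = 0.66418c.
At |u| = 0.66418c, γ = (1 − 0.441135)^(−1/2) = 1.3377.
The clock on probe Alpha records proper time, so ship B measures Δt = γΔτ = 1.3377 × 338 = 452 years.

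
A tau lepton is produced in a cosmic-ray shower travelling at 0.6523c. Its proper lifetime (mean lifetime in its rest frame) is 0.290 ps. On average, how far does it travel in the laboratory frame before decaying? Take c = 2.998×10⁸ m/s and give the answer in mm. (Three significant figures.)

With β = 0.6523, γ = 1/√(1 − 0.6523²) = 1/√0.57450471 = 1.3193.
Lab-frame lifetime: Δt = γτ = 1.3193 × 0.290 ps = 0.3826 ps.
Distance: d = vΔt = 0.6523 × 2.998×10⁸ m/s × 3.8260×10^-13 s = 7.48×10^-5 m = 0.0748 mm.

0.0748 mm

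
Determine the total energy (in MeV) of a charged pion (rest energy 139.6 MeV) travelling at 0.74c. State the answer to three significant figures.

208 MeV

γ = 1/√(1 − β²) = 1/√(1 − 0.5476) = 1/√0.4524 = 1/0.672607 = 1.4868.
Total energy: E = γmc² = 1.4868 × 139.6 MeV = 208 MeV.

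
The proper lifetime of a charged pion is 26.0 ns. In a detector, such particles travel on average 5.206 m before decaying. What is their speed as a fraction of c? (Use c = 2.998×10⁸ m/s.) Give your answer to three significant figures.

0.555c

Lab distance = (lab lifetime)·v = γτ·βc, so βγ = d/(cτ) = 5.206/(2.998×10⁸ × 2.600×10^-8) = 0.66788.
With βγ = 0.66788: γ² = 1 + (βγ)² = 1.446064, and β = (βγ)/γ = 0.66788/1.20252 = 0.555.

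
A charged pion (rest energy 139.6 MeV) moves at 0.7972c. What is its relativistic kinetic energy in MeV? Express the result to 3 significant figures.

91.6 MeV

With β = 0.7972, γ = 1/√(1 − 0.7972²) = 1/√0.36447216 = 1.65641.
Kinetic energy: K = (γ − 1)mc² = (1.65641 − 1) × 139.6 MeV = 0.65641 × 139.6 = 91.6 MeV.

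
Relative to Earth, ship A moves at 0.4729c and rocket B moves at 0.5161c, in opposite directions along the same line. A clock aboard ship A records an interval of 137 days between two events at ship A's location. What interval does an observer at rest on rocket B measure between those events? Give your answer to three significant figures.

Speed of ship A in rocket B's frame: u = (v_A + v_B)/(1 + v_A v_B/c²) = (0.4729 + 0.5161)/(1 + 0.4729×0.5161) = 0.989/1.24406369 = 0.79498; |u| = 0.79498c.
γ for this relative speed: γ = 1/√(1 − 0.631993) = 1.6484.
Ship A's interval is proper; time dilation gives Δt_B = γΔτ = 1.6484 × 137 days = 226 days.

226 days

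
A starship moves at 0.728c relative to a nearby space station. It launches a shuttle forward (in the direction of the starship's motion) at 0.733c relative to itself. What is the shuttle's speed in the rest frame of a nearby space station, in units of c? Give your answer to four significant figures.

In units of c, u = (u' + v)/(1 + u'v) with u' = 0.733 and v = 0.728.
Numerator: 0.733 + 0.728 = 1.461. Denominator: 1 + (0.733)(0.728) = 1.533624.
u = 1.461/1.533624 = 0.95265, so the speed is 0.9526c.

0.9526c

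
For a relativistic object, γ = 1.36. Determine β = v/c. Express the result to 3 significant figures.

0.678

β = √(1 − 1/γ²) = √(1 − 1/1.8496) = √0.459343 = 0.678.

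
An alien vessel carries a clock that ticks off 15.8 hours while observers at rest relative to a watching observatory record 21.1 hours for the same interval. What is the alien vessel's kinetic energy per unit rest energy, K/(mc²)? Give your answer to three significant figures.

From Δt = γΔτ: γ = 21.1/15.8 = 1.33544.
Since K = (γ−1)mc², K/(mc²) = 1.33544 − 1 = 0.335.

0.335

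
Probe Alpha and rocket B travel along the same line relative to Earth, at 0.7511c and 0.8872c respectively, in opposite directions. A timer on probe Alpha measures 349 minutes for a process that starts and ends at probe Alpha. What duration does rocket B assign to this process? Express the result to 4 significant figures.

Transform probe Alpha's velocity into rocket B's frame: (0.7511 + 0.8872)/(1 + 0.7511·0.8872) = 1.6383/1.66637592, so the relative speed is 0.98315c.
At |u| = 0.98315c, γ = (1 − 0.966584)^(−1/2) = 5.4704.
The clock on probe Alpha records proper time, so rocket B measures Δt = γΔτ = 5.4704 × 349 = 1909 minutes.

1909 minutes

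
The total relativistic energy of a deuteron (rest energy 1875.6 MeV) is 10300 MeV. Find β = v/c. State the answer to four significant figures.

Total energy E = γmc² gives γ = 10300/1875.6 = 5.4916.
Hence β = √(1 − 1/γ²) = √(1 − 0.0331591) = √0.9668409 = 0.9833.

0.9833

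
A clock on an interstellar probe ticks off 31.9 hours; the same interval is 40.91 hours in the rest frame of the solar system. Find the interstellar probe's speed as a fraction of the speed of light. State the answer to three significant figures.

0.626c

γ = Δt/Δτ = 40.91/31.9 = 1.2824.
β = √(1 − 1/γ²) = √(1 − 0.608069) = √0.391931 = 0.626.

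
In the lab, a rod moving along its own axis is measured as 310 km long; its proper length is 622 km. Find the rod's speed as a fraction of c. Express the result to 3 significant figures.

Length contraction gives γ = L₀/L = 622/310 = 2.0065.
β = √(1 − 1/γ²) = √0.751617 = 0.867.

0.867c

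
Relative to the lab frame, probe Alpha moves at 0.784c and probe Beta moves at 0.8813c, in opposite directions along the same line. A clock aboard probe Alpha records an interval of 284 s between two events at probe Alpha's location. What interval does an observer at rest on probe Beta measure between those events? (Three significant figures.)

Speed of probe Alpha in probe Beta's frame: u = (v_A + v_B)/(1 + v_A v_B/c²) = (0.784 + 0.8813)/(1 + 0.784×0.8813) = 1.6653/1.6909392 = 0.98484; |u| = 0.98484c.
γ for this relative speed: γ = 1/√(1 − 0.96991) = 5.7649.
The clock on probe Alpha records proper time, so probe Beta measures Δt = γΔτ = 5.7649 × 284 = 1640 s.

1640 s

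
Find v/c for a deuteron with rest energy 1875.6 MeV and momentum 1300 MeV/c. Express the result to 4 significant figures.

0.5697

βγ = pc/(mc²) = 1300/1875.6 = 0.69311.
Since γ² = 1 + (βγ)² = 1.480401, γ = √1.480401 = 1.21672, and β = (βγ)/γ = 0.69311/1.21672 = 0.5697.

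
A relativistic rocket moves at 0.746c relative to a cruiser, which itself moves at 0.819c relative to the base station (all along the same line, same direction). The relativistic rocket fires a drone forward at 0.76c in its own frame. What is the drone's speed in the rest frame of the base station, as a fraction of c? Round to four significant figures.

First combine the drone and relativistic rocket (S''→S'): u₁ = (0.76 + 0.746)/(1 + 0.76×0.746) = 1.506/1.56696 = 0.9611.
Then combine with the cruiser (S'→S): u = (0.9611 + 0.819)/(1 + 0.9611×0.819) = 1.7801/1.7871409 = 0.99606.

0.9961c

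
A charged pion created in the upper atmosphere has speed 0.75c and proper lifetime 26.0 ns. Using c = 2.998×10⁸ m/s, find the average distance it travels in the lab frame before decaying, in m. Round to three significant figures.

Lorentz factor: γ = (1 − 0.5625)^(−1/2) = 1.5119.
Lab-frame lifetime: Δt = γτ = 1.5119 × 26.0 ns = 39.309 ns.
Distance: d = vΔt = 0.75 × 2.998×10⁸ m/s × 3.9309×10^-8 s = 8.84 m.

8.84 m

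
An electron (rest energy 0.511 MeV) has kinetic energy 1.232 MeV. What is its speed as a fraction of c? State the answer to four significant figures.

K = (γ−1)mc², so γ = 1 + 1.232/0.511 = 3.411.
Then v/c = √(1 − γ⁻²) = √(1 − 0.0859482) = √0.9140518 = 0.9561.

0.9561c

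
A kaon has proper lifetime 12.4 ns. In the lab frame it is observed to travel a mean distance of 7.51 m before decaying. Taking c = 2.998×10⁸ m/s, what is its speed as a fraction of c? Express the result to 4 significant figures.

Lab distance = (lab lifetime)·v = γτ·βc, so βγ = d/(cτ) = 7.510/(2.998×10⁸ × 1.240×10^-8) = 2.0202.
With βγ = 2.0202: γ² = 1 + (βγ)² = 5.08121, and β = (βγ)/γ = 2.0202/2.25415 = 0.8962.

0.8962c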